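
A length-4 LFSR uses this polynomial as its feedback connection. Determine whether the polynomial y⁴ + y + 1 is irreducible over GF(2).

Yes

Write f(y) = y⁴ + y + 1.
Check for roots in GF(2): f(0) = 1; f(1) = 1.
No roots, so no linear factors.
Monic irreducibles of degree 2 over GF(2): y² + y + 1.
None of them divide f (all give nonzero remainder).
No irreducible factor of degree ≤ 2 exists, so f is irreducible over GF(2).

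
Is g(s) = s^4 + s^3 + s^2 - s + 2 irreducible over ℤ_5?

Check for roots in ℤ_5: g(0) = 2; g(1) = 4; g(2) = 3; g(3) = 1; g(4) = 4.
No roots, so no linear factors.
Degree-2 irreducible divisors: test the 10 monic irreducibles of degree 2 over GF(5).
None of them divide g (all give nonzero remainder).
No irreducible factor of degree ≤ 2 exists, so g is irreducible over GF(5).

Yes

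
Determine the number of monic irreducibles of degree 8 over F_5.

48750

x^(5^8) − x is the product of all monic irreducibles of degree dividing 8; Möbius inversion gives N = (1/8) Σ μ(8/d)·5^d.
Divisors of 8: 1, 2, 4, 8; μ(8/d) for each: 0, 0, -1, 1.
Σ = − 5^4 + 5^8 = 390000.
N = 390000/8 = 48750.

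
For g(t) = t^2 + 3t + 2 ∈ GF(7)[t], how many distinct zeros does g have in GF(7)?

2

Evaluate at each of the 7 elements of GF(7):
g(0) = 2; g(1) = 6; g(2) = 5; g(3) = 6; g(4) = 2; g(5) = 0 → root; g(6) = 0 → root.
Roots: {5, 6}.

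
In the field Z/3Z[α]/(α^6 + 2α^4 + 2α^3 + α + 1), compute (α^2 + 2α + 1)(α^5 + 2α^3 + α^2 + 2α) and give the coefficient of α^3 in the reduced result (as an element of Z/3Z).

Multiply in Z/3Z[α]: (α^2 + 2α + 1)·(α^5 + 2α^3 + α^2 + 2α) = α^7 + 2α^6 + 2α^4 + 2α^2 + 2α.
Reduce using α^6 ≡ α^4 + α^3 + 2α + 2 (mod α^6 + 2α^4 + 2α^3 + α + 1).
Reduced: α^5 + 2α^4 + 2α^3 + α^2 + 2α + 1.

2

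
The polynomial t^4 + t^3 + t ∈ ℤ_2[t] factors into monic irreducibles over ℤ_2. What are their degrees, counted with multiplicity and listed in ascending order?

1, 3

Write h(t) = t^4 + t^3 + t.
Roots in ℤ_2: h(0) = 0 → root; h(1) = 1.
Linear factors from roots: (t).
Complete factorization: h(t) = (t)·(t^3 + t^2 + 1).
Factor degrees with multiplicity: 1 + 3 = 4.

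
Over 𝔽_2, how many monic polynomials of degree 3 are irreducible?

Gauss's count: N_{2}(3) = (1/3) Σ_{d|3} μ(3/d)·2^d.
Divisors of 3: 1, 3; μ(3/d) for each: -1, 1.
Σ = − 2^1 + 2^3 = 6.
N = 6/3 = 2.

2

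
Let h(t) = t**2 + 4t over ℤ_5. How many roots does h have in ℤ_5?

Evaluate at each of the 5 elements of ℤ_5:
h(0) = 0 → root; h(1) = 0 → root; h(2) = 2; h(3) = 1; h(4) = 2.
Roots: {0, 1}.

2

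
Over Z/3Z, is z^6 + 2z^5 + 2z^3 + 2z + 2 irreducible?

Write P(z) = z^6 + 2z^5 + 2z^3 + 2z + 2.
Check for roots in Z/3Z: P(0) = 2; P(1) = 0 → root; P(2) = 0 → root.
P(1) = 0, so (z − 1) divides P(z); P is reducible.

No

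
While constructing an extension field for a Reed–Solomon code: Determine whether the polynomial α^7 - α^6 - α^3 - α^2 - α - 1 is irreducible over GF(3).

Write g(α) = α^7 - α^6 - α^3 - α^2 - α - 1.
Check for roots in GF(3): g(0) = 2; g(1) = 2; g(2) = 1.
No roots, so no linear factors.
Monic irreducibles of degree 2 over GF(3): α^2 + 1, α^2 + α - 1, α^2 - α - 1.
None of them divide g (all give nonzero remainder).
Degree-3 irreducible divisors: test the 8 monic irreducibles of degree 3 over GF(3).
None of them divide g (all give nonzero remainder).
No irreducible factor of degree ≤ 3 exists, so g is irreducible over GF(3).

Yes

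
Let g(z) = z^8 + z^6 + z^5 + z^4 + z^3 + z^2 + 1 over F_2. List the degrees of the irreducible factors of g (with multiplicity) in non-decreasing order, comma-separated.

Roots in F_2: g(0) = 1; g(1) = 1.
Complete factorization: g(z) = (z^2 + z + 1)·(z^3 + z + 1)·(z^3 + z^2 + 1).
Factor degrees with multiplicity: 2 + 3 + 3 = 8.

2, 3, 3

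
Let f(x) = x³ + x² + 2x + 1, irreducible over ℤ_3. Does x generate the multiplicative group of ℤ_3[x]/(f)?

|GF(3^3)^×| = 3^3 − 1 = 26. Prime factorization: 26 = 2·13.
f is primitive ⇔ x has order 26 in GF(3)[x]/(f), i.e. x^(26/q) ≠ 1 for each prime q | 26.
x^(13) mod f = 2.
x^(2) mod f = x².
None equal 1, so x has full order 26; f is primitive.

Yes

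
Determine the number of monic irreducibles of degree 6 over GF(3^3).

Gauss's count: N_{27}(6) = (1/6) Σ_{d|6} μ(6/d)·27^d.
Divisors of 6: 1, 2, 3, 6; μ(6/d) for each: 1, -1, -1, 1.
Σ = 27^1 − 27^2 − 27^3 + 27^6 = 387400104.
N = 387400104/6 = 64566684.

64566684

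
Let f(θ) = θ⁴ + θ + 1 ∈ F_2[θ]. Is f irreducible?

Yes

Check for roots in F_2: f(0) = 1; f(1) = 1.
No roots, so no linear factors.
Monic irreducibles of degree 2 over GF(2): θ² + θ + 1.
None of them divide f (all give nonzero remainder).
No irreducible factor of degree ≤ 2 exists, so f is irreducible over GF(2).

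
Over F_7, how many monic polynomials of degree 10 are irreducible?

28245840

By the necklace-counting formula, N_7(10) = (1/10) Σ_{d|10} μ(10/d)·7^d.
Divisors of 10: 1, 2, 5, 10; μ(10/d) for each: 1, -1, -1, 1.
Σ = 7^1 − 7^2 − 7^5 + 7^10 = 282458400.
N = 282458400/10 = 28245840.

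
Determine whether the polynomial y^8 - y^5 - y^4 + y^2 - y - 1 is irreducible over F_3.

Write h(y) = y^8 - y^5 - y^4 + y^2 - y - 1.
Check for roots in F_3: h(0) = 2; h(1) = 1; h(2) = 2.
No roots, so no linear factors.
Monic irreducibles of degree 2 over GF(3): y^2 + 1, y^2 + y - 1, y^2 - y - 1.
None of them divide h (all give nonzero remainder).
Degree-3 irreducible divisors: test the 8 monic irreducibles of degree 3 over GF(3).
None of them divide h (all give nonzero remainder).
Degree-4 irreducible divisors: test the 18 monic irreducibles of degree 4 over GF(3).
None of them divide h (all give nonzero remainder).
No irreducible factor of degree ≤ 4 exists, so h is irreducible over GF(3).

Yes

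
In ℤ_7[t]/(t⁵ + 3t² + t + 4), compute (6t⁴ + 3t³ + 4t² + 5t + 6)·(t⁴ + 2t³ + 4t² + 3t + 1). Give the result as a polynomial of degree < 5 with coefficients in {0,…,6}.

3t^4 + 4t^3 + 2t + 4

Multiply in ℤ_7[t]: (6t⁴ + 3t³ + 4t² + 5t + 6)·(t⁴ + 2t³ + 4t² + 3t + 1) = 6t⁸ + t⁷ + 6t⁶ + t⁵ + 5t⁴ + 5t³ + t² + 2t + 6.
Reduce using t⁵ ≡ 4t² + 6t + 3 (mod t⁵ + 3t² + t + 4).
Reduced: 3t⁴ + 4t³ + 2t + 4.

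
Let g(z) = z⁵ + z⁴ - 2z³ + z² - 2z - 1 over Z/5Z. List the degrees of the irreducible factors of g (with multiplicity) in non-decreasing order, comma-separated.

5

Roots in Z/5Z: g(0) = 4; g(1) = 3; g(2) = 1; g(3) = 2; g(4) = 4.
Complete factorization: g(z) = (z⁵ + z⁴ - 2z³ + z² - 2z - 1).
Factor degrees with multiplicity: 5 = 5.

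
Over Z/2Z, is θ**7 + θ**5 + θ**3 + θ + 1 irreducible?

Yes

Write m(θ) = θ**7 + θ**5 + θ**3 + θ + 1.
Check for roots in Z/2Z: m(0) = 1; m(1) = 1.
No roots, so no linear factors.
Monic irreducibles of degree 2 over GF(2): θ**2 + θ + 1.
None of them divide m (all give nonzero remainder).
Monic irreducibles of degree 3 over GF(2): θ**3 + θ + 1, θ**3 + θ**2 + 1.
None of them divide m (all give nonzero remainder).
No irreducible factor of degree ≤ 3 exists, so m is irreducible over GF(2).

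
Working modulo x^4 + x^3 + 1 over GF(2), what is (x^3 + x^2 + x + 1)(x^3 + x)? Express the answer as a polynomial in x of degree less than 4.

x

Multiply in GF(2)[x]: (x^3 + x^2 + x + 1)·(x^3 + x) = x^6 + x^5 + x^2 + x.
Reduce using x^4 ≡ x^3 + 1 (mod x^4 + x^3 + 1).
Reduced: x.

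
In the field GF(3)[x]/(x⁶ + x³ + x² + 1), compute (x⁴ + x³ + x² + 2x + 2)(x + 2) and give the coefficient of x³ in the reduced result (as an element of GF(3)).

0

Multiply in GF(3)[x]: (x⁴ + x³ + x² + 2x + 2)·(x + 2) = x⁵ + x² + 1.
Reduced: x⁵ + x² + 1.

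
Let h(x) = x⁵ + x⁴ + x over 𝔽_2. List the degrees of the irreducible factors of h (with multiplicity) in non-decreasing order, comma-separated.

1, 4

Roots in 𝔽_2: h(0) = 0 → root; h(1) = 1.
Linear factors from roots: (x).
Complete factorization: h(x) = (x)·(x⁴ + x³ + 1).
Factor degrees with multiplicity: 1 + 4 = 5.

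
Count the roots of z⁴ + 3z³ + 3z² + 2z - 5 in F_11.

Write g(z) = z⁴ + 3z³ + 3z² + 2z - 5.
Evaluate at each of the 11 elements of F_11:
g(0) = 6; g(1) = 4; g(2) = 7; g(3) = 3; g(4) = 4; g(5) = 2; g(6) = 2; g(7) = 0 → root; g(8) = 5; g(9) = 6; g(10) = 5.
Roots: {7}.

1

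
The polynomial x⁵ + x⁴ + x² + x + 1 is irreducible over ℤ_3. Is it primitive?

Write f(x) = x⁵ + x⁴ + x² + x + 1.
|GF(3^5)^×| = 3^5 − 1 = 242. Prime factorization: 242 = 2·11^2.
f is primitive ⇔ x has order 242 in GF(3)[x]/(f), i.e. x^(242/q) ≠ 1 for each prime q | 242.
x^(121) mod f = 2.
x^(22) mod f = x⁴ + x³ + 2x² + 2x + 1.
None equal 1, so x has full order 242; f is primitive.

Yes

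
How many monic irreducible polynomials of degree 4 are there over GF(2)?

3

Gauss's count: N_{2}(4) = (1/4) Σ_{d|4} μ(4/d)·2^d.
Divisors of 4: 1, 2, 4; μ(4/d) for each: 0, -1, 1.
Σ = − 2^2 + 2^4 = 12.
N = 12/4 = 3.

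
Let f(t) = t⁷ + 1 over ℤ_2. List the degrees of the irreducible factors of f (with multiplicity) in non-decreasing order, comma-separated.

Roots in ℤ_2: f(0) = 1; f(1) = 0 → root.
Linear factors from roots: (t + 1).
Complete factorization: f(t) = (t + 1)·(t³ + t + 1)·(t³ + t² + 1).
Factor degrees with multiplicity: 1 + 3 + 3 = 7.

1, 3, 3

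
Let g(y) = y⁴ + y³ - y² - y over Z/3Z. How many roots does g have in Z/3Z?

Evaluate at each of the 3 elements of Z/3Z:
g(0) = 0 → root; g(1) = 0 → root; g(2) = 0 → root.
Roots: {0, 1, 2}.

3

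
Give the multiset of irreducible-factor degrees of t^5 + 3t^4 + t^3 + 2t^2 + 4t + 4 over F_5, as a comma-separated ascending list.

Write f(t) = t^5 + 3t^4 + t^3 + 2t^2 + 4t + 4.
Roots in F_5: f(0) = 4; f(1) = 0 → root; f(2) = 3; f(3) = 2; f(4) = 3.
Linear factors from roots: (t + 4).
Complete factorization: f(t) = (t + 4)·(t^2 + 3)·(t^2 + 4t + 2).
Factor degrees with multiplicity: 1 + 2 + 2 = 5.

1, 2, 2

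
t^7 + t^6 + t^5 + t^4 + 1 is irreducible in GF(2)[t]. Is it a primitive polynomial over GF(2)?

Yes

Write f(t) = t^7 + t^6 + t^5 + t^4 + 1.
|GF(2^7)^×| = 2^7 − 1 = 127. Prime factorization: 127 = 127.
f is primitive ⇔ t has order 127 in GF(2)[t]/(f), i.e. t^(127/q) ≠ 1 for each prime q | 127.
t^(1) mod f = t.
None equal 1, so t has full order 127; f is primitive.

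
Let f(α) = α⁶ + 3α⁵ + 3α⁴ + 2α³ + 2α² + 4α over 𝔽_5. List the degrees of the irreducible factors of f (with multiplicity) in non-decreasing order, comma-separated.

Roots in 𝔽_5: f(0) = 0 → root; f(1) = 0 → root; f(2) = 0 → root; f(3) = 0 → root; f(4) = 2.
Linear factors from roots: (α), (α + 4), (α + 3), (α + 2).
Complete factorization: f(α) = (α)·(α + 2)·(α + 3)·(α + 4)·(α² + 4α + 1).
Factor degrees with multiplicity: 1 + 1 + 1 + 1 + 2 = 6.

1, 1, 1, 1, 2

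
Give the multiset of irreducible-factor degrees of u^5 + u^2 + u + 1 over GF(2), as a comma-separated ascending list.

1, 1, 3

Write f(u) = u^5 + u^2 + u + 1.
Roots in GF(2): f(0) = 1; f(1) = 0 → root.
Linear factors from roots: (u + 1).
Complete factorization: f(u) = (u + 1)^2·(u^3 + u + 1).
Factor degrees with multiplicity: 1 + 1 + 3 = 5.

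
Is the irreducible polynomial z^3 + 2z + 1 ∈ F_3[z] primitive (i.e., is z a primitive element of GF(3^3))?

Write f(z) = z^3 + 2z + 1.
|GF(3^3)^×| = 3^3 − 1 = 26. Prime factorization: 26 = 2·13.
f is primitive ⇔ z has order 26 in GF(3)[z]/(f), i.e. z^(26/q) ≠ 1 for each prime q | 26.
z^(13) mod f = 2.
z^(2) mod f = z^2.
None equal 1, so z has full order 26; f is primitive.

Yes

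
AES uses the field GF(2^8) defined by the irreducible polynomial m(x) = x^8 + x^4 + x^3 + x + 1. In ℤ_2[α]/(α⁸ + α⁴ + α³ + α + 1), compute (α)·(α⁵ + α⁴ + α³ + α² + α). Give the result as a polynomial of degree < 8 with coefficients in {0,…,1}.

α^6 + α^5 + α^4 + α^3 + α^2

Multiply in ℤ_2[α]: (α)·(α⁵ + α⁴ + α³ + α² + α) = α⁶ + α⁵ + α⁴ + α³ + α².
Reduced: α⁶ + α⁵ + α⁴ + α³ + α².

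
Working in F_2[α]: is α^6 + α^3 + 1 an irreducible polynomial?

Yes

Write P(α) = α^6 + α^3 + 1.
Check for roots in F_2: P(0) = 1; P(1) = 1.
No roots, so no linear factors.
Monic irreducibles of degree 2 over GF(2): α^2 + α + 1.
None of them divide P (all give nonzero remainder).
Monic irreducibles of degree 3 over GF(2): α^3 + α + 1, α^3 + α^2 + 1.
None of them divide P (all give nonzero remainder).
No irreducible factor of degree ≤ 3 exists, so P is irreducible over GF(2).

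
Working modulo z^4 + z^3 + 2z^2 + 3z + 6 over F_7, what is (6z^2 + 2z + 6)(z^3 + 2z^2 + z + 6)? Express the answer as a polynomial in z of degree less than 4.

3z^3 + 2z^2 + 2

Multiply in F_7[z]: (6z^2 + 2z + 6)·(z^3 + 2z^2 + z + 6) = 6z^5 + 2z^3 + z^2 + 4z + 1.
Reduce using z^4 ≡ 6z^3 + 5z^2 + 4z + 1 (mod z^4 + z^3 + 2z^2 + 3z + 6).
Reduced: 3z^3 + 2z^2 + 2.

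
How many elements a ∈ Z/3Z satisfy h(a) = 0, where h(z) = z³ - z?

3

Evaluate at each of the 3 elements of Z/3Z:
h(0) = 0 → root; h(1) = 0 → root; h(2) = 0 → root.
Roots: {0, 1, 2}.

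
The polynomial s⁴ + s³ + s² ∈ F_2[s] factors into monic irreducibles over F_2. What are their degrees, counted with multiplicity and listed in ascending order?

1, 1, 2

Write f(s) = s⁴ + s³ + s².
Roots in F_2: f(0) = 0 → root; f(1) = 1.
Linear factors from roots: (s).
Complete factorization: f(s) = (s)^2·(s² + s + 1).
Factor degrees with multiplicity: 1 + 1 + 2 = 4.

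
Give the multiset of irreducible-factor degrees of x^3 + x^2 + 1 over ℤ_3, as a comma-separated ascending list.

Write f(x) = x^3 + x^2 + 1.
Roots in ℤ_3: f(0) = 1; f(1) = 0 → root; f(2) = 1.
Linear factors from roots: (x + 2).
Complete factorization: f(x) = (x + 2)·(x^2 + 2x + 2).
Factor degrees with multiplicity: 1 + 2 = 3.

1, 2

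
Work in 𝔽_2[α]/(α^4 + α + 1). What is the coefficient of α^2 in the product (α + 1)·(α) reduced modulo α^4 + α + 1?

Multiply in 𝔽_2[α]: (α + 1)·(α) = α^2 + α.
Reduced: α^2 + α.

1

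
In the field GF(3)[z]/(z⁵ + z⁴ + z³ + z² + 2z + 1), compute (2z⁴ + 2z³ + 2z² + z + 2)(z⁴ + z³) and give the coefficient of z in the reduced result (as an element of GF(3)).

Multiply in GF(3)[z]: (2z⁴ + 2z³ + 2z² + z + 2)·(z⁴ + z³) = 2z⁸ + z⁷ + z⁶ + 2z³.
Reduce using z⁵ ≡ 2z⁴ + 2z³ + 2z² + z + 2 (mod z⁵ + z⁴ + z³ + z² + 2z + 1).
Reduced: z⁴ + 2z² + 2z + 1.

2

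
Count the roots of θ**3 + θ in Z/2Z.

2

Write h(θ) = θ**3 + θ.
Evaluate at each of the 2 elements of Z/2Z:
h(0) = 0 → root; h(1) = 0 → root.
Roots: {0, 1}.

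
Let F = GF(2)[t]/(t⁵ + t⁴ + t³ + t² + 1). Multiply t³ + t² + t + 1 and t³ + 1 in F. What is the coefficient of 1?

1

Multiply in GF(2)[t]: (t³ + t² + t + 1)·(t³ + 1) = t⁶ + t⁵ + t⁴ + t² + t + 1.
Reduce using t⁵ ≡ t⁴ + t³ + t² + 1 (mod t⁵ + t⁴ + t³ + t² + 1).
Reduced: t³ + t² + 1.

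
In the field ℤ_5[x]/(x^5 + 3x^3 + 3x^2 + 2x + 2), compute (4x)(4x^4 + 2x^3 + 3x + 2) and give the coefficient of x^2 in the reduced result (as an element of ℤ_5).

4

Multiply in ℤ_5[x]: (4x)·(4x^4 + 2x^3 + 3x + 2) = x^5 + 3x^4 + 2x^2 + 3x.
Reduce using x^5 ≡ 2x^3 + 2x^2 + 3x + 3 (mod x^5 + 3x^3 + 3x^2 + 2x + 2).
Reduced: 3x^4 + 2x^3 + 4x^2 + x + 3.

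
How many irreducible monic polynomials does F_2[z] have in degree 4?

3

x^(2^4) − x is the product of all monic irreducibles of degree dividing 4; Möbius inversion gives N = (1/4) Σ μ(4/d)·2^d.
Divisors of 4: 1, 2, 4; μ(4/d) for each: 0, -1, 1.
Σ = − 2^2 + 2^4 = 12.
N = 12/4 = 3.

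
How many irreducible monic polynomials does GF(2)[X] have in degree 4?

3

The number of monic irreducibles of degree 4 over GF(2) is (1/4)·Σ_{d∣4} μ(4/d) 2^d.
Divisors of 4: 1, 2, 4; μ(4/d) for each: 0, -1, 1.
Σ = − 2^2 + 2^4 = 12.
N = 12/4 = 3.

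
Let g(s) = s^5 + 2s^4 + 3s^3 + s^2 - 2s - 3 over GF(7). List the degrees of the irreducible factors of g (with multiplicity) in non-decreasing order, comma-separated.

Complete factorization: g(s) = (s^5 + 2s^4 + 3s^3 + s^2 - 2s - 3).
Factor degrees with multiplicity: 5 = 5.

5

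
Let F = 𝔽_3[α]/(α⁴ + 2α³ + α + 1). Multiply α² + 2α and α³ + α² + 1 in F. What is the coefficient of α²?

Multiply in 𝔽_3[α]: (α² + 2α)·(α³ + α² + 1) = α⁵ + 2α³ + α² + 2α.
Reduce using α⁴ ≡ α³ + 2α + 2 (mod α⁴ + 2α³ + α + 1).
Reduced: 2.

0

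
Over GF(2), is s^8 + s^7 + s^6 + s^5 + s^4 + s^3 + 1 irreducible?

Write P(s) = s^8 + s^7 + s^6 + s^5 + s^4 + s^3 + 1.
Check for roots in GF(2): P(0) = 1; P(1) = 1.
No roots, so no linear factors.
Monic irreducibles of degree 2 over GF(2): s^2 + s + 1.
None of them divide P (all give nonzero remainder).
Monic irreducibles of degree 3 over GF(2): s^3 + s + 1, s^3 + s^2 + 1.
None of them divide P (all give nonzero remainder).
Monic irreducibles of degree 4 over GF(2): s^4 + s + 1, s^4 + s^3 + 1, s^4 + s^3 + s^2 + s + 1.
None of them divide P (all give nonzero remainder).
No irreducible factor of degree ≤ 4 exists, so P is irreducible over GF(2).

Yes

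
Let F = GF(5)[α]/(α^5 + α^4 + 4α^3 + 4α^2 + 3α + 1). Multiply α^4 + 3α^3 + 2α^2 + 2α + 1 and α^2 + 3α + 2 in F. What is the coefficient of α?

1

Multiply in GF(5)[α]: (α^4 + 3α^3 + 2α^2 + 2α + 1)·(α^2 + 3α + 2) = α^6 + α^5 + 3α^4 + 4α^3 + α^2 + 2α + 2.
Reduce using α^5 ≡ 4α^4 + α^3 + α^2 + 2α + 4 (mod α^5 + α^4 + 4α^3 + 4α^2 + 3α + 1).
Reduced: 4α^4 + 3α^2 + α + 2.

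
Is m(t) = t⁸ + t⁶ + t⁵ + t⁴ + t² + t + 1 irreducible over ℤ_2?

Yes

Check for roots in ℤ_2: m(0) = 1; m(1) = 1.
No roots, so no linear factors.
Monic irreducibles of degree 2 over GF(2): t² + t + 1.
None of them divide m (all give nonzero remainder).
Monic irreducibles of degree 3 over GF(2): t³ + t + 1, t³ + t² + 1.
None of them divide m (all give nonzero remainder).
Monic irreducibles of degree 4 over GF(2): t⁴ + t + 1, t⁴ + t³ + 1, t⁴ + t³ + t² + t + 1.
None of them divide m (all give nonzero remainder).
No irreducible factor of degree ≤ 4 exists, so m is irreducible over GF(2).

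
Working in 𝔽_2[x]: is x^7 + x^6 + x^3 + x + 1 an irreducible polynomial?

Yes

Write m(x) = x^7 + x^6 + x^3 + x + 1.
Check for roots in 𝔽_2: m(0) = 1; m(1) = 1.
No roots, so no linear factors.
Monic irreducibles of degree 2 over GF(2): x^2 + x + 1.
None of them divide m (all give nonzero remainder).
Monic irreducibles of degree 3 over GF(2): x^3 + x + 1, x^3 + x^2 + 1.
None of them divide m (all give nonzero remainder).
No irreducible factor of degree ≤ 3 exists, so m is irreducible over GF(2).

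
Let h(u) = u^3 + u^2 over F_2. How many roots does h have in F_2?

Evaluate at each of the 2 elements of F_2:
h(0) = 0 → root; h(1) = 0 → root.
Roots: {0, 1}.

2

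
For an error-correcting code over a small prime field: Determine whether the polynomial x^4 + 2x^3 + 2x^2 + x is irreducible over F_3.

No

Write h(x) = x^4 + 2x^3 + 2x^2 + x.
Check for roots in F_3: h(0) = 0 → root; h(1) = 0 → root; h(2) = 0 → root.
h(0) = 0, so (x) divides h(x); h is reducible.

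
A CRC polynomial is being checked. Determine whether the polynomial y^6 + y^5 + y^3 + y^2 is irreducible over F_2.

Write g(y) = y^6 + y^5 + y^3 + y^2.
Check for roots in F_2: g(0) = 0 → root; g(1) = 0 → root.
g(0) = 0, so (y) divides g(y); g is reducible.

No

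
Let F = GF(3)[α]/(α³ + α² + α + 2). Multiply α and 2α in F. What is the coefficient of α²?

2

Multiply in GF(3)[α]: (α)·(2α) = 2α².
Reduced: 2α².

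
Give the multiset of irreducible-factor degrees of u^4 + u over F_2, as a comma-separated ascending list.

1, 1, 2

Write f(u) = u^4 + u.
Roots in F_2: f(0) = 0 → root; f(1) = 0 → root.
Linear factors from roots: (u), (u + 1).
Complete factorization: f(u) = (u)·(u + 1)·(u^2 + u + 1).
Factor degrees with multiplicity: 1 + 1 + 2 = 4.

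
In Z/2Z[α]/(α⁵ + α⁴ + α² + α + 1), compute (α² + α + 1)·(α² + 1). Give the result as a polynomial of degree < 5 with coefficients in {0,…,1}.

Multiply in Z/2Z[α]: (α² + α + 1)·(α² + 1) = α⁴ + α³ + α + 1.
Reduced: α⁴ + α³ + α + 1.

α^4 + α^3 + α + 1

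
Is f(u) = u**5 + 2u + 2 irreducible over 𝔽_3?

Yes

Check for roots in 𝔽_3: f(0) = 2; f(1) = 2; f(2) = 2.
No roots, so no linear factors.
Monic irreducibles of degree 2 over GF(3): u**2 + 1, u**2 + u + 2, u**2 + 2u + 2.
None of them divide f (all give nonzero remainder).
No irreducible factor of degree ≤ 2 exists, so f is irreducible over GF(3).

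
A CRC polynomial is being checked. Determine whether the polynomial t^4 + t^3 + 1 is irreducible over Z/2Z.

Write m(t) = t^4 + t^3 + 1.
Check for roots in Z/2Z: m(0) = 1; m(1) = 1.
No roots, so no linear factors.
Monic irreducibles of degree 2 over GF(2): t^2 + t + 1.
None of them divide m (all give nonzero remainder).
No irreducible factor of degree ≤ 2 exists, so m is irreducible over GF(2).

Yes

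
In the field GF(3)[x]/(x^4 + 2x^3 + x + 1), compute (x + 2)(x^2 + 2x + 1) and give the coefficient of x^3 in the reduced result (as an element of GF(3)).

1

Multiply in GF(3)[x]: (x + 2)·(x^2 + 2x + 1) = x^3 + x^2 + 2x + 2.
Reduced: x^3 + x^2 + 2x + 2.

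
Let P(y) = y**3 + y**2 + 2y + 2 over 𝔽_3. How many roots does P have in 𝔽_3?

2

Evaluate at each of the 3 elements of 𝔽_3:
P(0) = 2; P(1) = 0 → root; P(2) = 0 → root.
Roots: {1, 2}.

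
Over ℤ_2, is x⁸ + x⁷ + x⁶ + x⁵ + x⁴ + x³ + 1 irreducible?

Yes

Write m(x) = x⁸ + x⁷ + x⁶ + x⁵ + x⁴ + x³ + 1.
Check for roots in ℤ_2: m(0) = 1; m(1) = 1.
No roots, so no linear factors.
Monic irreducibles of degree 2 over GF(2): x² + x + 1.
None of them divide m (all give nonzero remainder).
Monic irreducibles of degree 3 over GF(2): x³ + x + 1, x³ + x² + 1.
None of them divide m (all give nonzero remainder).
Monic irreducibles of degree 4 over GF(2): x⁴ + x + 1, x⁴ + x³ + 1, x⁴ + x³ + x² + x + 1.
None of them divide m (all give nonzero remainder).
No irreducible factor of degree ≤ 4 exists, so m is irreducible over GF(2).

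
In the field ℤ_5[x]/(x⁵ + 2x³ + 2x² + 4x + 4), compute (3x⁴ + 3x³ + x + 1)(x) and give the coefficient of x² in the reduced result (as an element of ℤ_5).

Multiply in ℤ_5[x]: (3x⁴ + 3x³ + x + 1)·(x) = 3x⁵ + 3x⁴ + x² + x.
Reduce using x⁵ ≡ 3x³ + 3x² + x + 1 (mod x⁵ + 2x³ + 2x² + 4x + 4).
Reduced: 3x⁴ + 4x³ + 4x + 3.

0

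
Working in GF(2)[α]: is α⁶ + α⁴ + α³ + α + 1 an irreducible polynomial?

Write g(α) = α⁶ + α⁴ + α³ + α + 1.
Check for roots in GF(2): g(0) = 1; g(1) = 1.
No roots, so no linear factors.
Monic irreducibles of degree 2 over GF(2): α² + α + 1.
None of them divide g (all give nonzero remainder).
Monic irreducibles of degree 3 over GF(2): α³ + α + 1, α³ + α² + 1.
None of them divide g (all give nonzero remainder).
No irreducible factor of degree ≤ 3 exists, so g is irreducible over GF(2).

Yes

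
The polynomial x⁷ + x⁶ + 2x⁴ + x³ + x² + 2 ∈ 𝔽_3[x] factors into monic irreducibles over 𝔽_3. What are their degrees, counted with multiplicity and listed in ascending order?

2, 2, 3

Write g(x) = x⁷ + x⁶ + 2x⁴ + x³ + x² + 2.
Roots in 𝔽_3: g(0) = 2; g(1) = 2; g(2) = 1.
Complete factorization: g(x) = (x² + x + 2)·(x² + 2x + 2)·(x³ + x² + 2).
Factor degrees with multiplicity: 2 + 2 + 3 = 7.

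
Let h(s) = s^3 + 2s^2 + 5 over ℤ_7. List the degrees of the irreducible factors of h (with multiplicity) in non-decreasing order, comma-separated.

Linear factors from roots: (s + 5).
Complete factorization: h(s) = (s + 5)·(s^2 + 4s + 1).
Factor degrees with multiplicity: 1 + 2 = 3.

1, 2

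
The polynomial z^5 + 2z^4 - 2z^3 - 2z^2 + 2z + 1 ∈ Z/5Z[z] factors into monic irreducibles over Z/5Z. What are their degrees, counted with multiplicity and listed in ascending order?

1, 1, 1, 2

Write h(z) = z^5 + 2z^4 - 2z^3 - 2z^2 + 2z + 1.
Roots in Z/5Z: h(0) = 1; h(1) = 2; h(2) = 0 → root; h(3) = 0 → root; h(4) = 0 → root.
Linear factors from roots: (z - 2), (z + 2), (z + 1).
Complete factorization: h(z) = (z + 1)·(z + 2)·(z - 2)·(z^2 + z + 1).
Factor degrees with multiplicity: 1 + 1 + 1 + 2 = 5.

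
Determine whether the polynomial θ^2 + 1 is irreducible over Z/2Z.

Write g(θ) = θ^2 + 1.
Check for roots in Z/2Z: g(0) = 1; g(1) = 0 → root.
g(1) = 0, so (θ − 1) divides g(θ); g is reducible.

No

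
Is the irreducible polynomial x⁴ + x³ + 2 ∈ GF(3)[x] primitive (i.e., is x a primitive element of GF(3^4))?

Write f(x) = x⁴ + x³ + 2.
|GF(3^4)^×| = 3^4 − 1 = 80. Prime factorization: 80 = 2^4·5.
f is primitive ⇔ x has order 80 in GF(3)[x]/(f), i.e. x^(80/q) ≠ 1 for each prime q | 80.
x^(40) mod f = 2.
x^(16) mod f = 2x² + 2x + 2.
None equal 1, so x has full order 80; f is primitive.

Yes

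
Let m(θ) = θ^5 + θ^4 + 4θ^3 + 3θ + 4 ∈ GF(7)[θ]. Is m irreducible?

Yes

Check for roots in GF(7): m(0) = 4; m(1) = 6; m(2) = 6; m(3) = 4; m(4) = 5; m(5) = 6; m(6) = 4.
No roots, so no linear factors.
Degree-2 irreducible divisors: test the 21 monic irreducibles of degree 2 over GF(7).
None of them divide m (all give nonzero remainder).
No irreducible factor of degree ≤ 2 exists, so m is irreducible over GF(7).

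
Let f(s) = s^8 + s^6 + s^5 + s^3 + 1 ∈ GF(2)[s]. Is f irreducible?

Yes

Check for roots in GF(2): f(0) = 1; f(1) = 1.
No roots, so no linear factors.
Monic irreducibles of degree 2 over GF(2): s^2 + s + 1.
None of them divide f (all give nonzero remainder).
Monic irreducibles of degree 3 over GF(2): s^3 + s + 1, s^3 + s^2 + 1.
None of them divide f (all give nonzero remainder).
Monic irreducibles of degree 4 over GF(2): s^4 + s + 1, s^4 + s^3 + 1, s^4 + s^3 + s^2 + s + 1.
None of them divide f (all give nonzero remainder).
No irreducible factor of degree ≤ 4 exists, so f is irreducible over GF(2).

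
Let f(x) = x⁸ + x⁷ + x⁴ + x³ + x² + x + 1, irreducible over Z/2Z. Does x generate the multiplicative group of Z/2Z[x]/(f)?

No

|GF(2^8)^×| = 2^8 − 1 = 255. Prime factorization: 255 = 3·5·17.
f is primitive ⇔ x has order 255 in GF(2)[x]/(f), i.e. x^(255/q) ≠ 1 for each prime q | 255.
x^(85) mod f = x⁷ + x⁶ + x⁵ + x⁴ + x³ + x + 1.
x^(51) mod f = 1
x^(15) mod f = x⁷ + x⁶ + x⁵ + x⁴ + 1.
Since x^(51) = 1, the order of x divides 51 < 255; not primitive.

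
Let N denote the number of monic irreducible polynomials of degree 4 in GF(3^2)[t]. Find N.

By the necklace-counting formula, N_9(4) = (1/4) Σ_{d|4} μ(4/d)·9^d.
Divisors of 4: 1, 2, 4; μ(4/d) for each: 0, -1, 1.
Σ = − 9^2 + 9^4 = 6480.
N = 6480/4 = 1620.

1620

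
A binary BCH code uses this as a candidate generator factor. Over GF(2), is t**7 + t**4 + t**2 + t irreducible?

Write f(t) = t**7 + t**4 + t**2 + t.
Check for roots in GF(2): f(0) = 0 → root; f(1) = 0 → root.
f(0) = 0, so (t) divides f(t); f is reducible.

No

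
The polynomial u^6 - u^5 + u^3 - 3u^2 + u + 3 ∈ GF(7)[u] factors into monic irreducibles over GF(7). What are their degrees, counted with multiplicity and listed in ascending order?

1, 1, 2, 2

Write f(u) = u^6 - u^5 + u^3 - 3u^2 + u + 3.
Linear factors from roots: (u + 2), (u + 1).
Complete factorization: f(u) = (u + 1)·(u + 2)·(u^2 + u - 1)·(u^2 + 2u + 2).
Factor degrees with multiplicity: 1 + 1 + 2 + 2 = 6.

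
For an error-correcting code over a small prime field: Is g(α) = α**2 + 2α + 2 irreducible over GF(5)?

No

Check for roots in GF(5): g(0) = 2; g(1) = 0 → root; g(2) = 0 → root; g(3) = 2; g(4) = 1.
g(1) = 0, so (α − 1) divides g(α); g is reducible.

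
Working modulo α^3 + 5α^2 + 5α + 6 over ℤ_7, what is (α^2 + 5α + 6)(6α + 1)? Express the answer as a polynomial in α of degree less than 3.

Multiply in ℤ_7[α]: (α^2 + 5α + 6)·(6α + 1) = 6α^3 + 3α^2 + 6α + 6.
Reduce using α^3 ≡ 2α^2 + 2α + 1 (mod α^3 + 5α^2 + 5α + 6).
Reduced: α^2 + 4α + 5.

α^2 + 4α + 5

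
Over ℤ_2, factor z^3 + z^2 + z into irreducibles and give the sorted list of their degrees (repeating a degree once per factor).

Write h(z) = z^3 + z^2 + z.
Roots in ℤ_2: h(0) = 0 → root; h(1) = 1.
Linear factors from roots: (z).
Complete factorization: h(z) = (z)·(z^2 + z + 1).
Factor degrees with multiplicity: 1 + 2 = 3.

1, 2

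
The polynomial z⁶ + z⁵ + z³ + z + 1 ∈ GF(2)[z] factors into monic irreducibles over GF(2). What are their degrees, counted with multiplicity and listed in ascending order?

Write h(z) = z⁶ + z⁵ + z³ + z + 1.
Roots in GF(2): h(0) = 1; h(1) = 1.
Complete factorization: h(z) = (z² + z + 1)^3.
Factor degrees with multiplicity: 2 + 2 + 2 = 6.

2, 2, 2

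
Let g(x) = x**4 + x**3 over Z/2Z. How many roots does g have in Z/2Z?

Evaluate at each of the 2 elements of Z/2Z:
g(0) = 0 → root; g(1) = 0 → root.
Roots: {0, 1}.

2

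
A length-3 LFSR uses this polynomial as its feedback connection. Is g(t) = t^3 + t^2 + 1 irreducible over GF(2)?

Yes

Check for roots in GF(2): g(0) = 1; g(1) = 1.
No roots. A degree-3 polynomial over a field with no linear factor is irreducible.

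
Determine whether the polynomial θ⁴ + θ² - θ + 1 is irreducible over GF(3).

Yes

Write m(θ) = θ⁴ + θ² - θ + 1.
Check for roots in GF(3): m(0) = 1; m(1) = 2; m(2) = 1.
No roots, so no linear factors.
Monic irreducibles of degree 2 over GF(3): θ² + 1, θ² + θ - 1, θ² - θ - 1.
None of them divide m (all give nonzero remainder).
No irreducible factor of degree ≤ 2 exists, so m is irreducible over GF(3).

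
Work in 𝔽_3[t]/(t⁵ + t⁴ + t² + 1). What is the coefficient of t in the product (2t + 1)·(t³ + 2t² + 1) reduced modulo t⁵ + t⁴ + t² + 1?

2

Multiply in 𝔽_3[t]: (2t + 1)·(t³ + 2t² + 1) = 2t⁴ + 2t³ + 2t² + 2t + 1.
Reduced: 2t⁴ + 2t³ + 2t² + 2t + 1.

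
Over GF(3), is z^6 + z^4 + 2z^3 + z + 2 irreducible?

Write f(z) = z^6 + z^4 + 2z^3 + z + 2.
Check for roots in GF(3): f(0) = 2; f(1) = 1; f(2) = 1.
No roots, so no linear factors.
Monic irreducibles of degree 2 over GF(3): z^2 + 1, z^2 + z + 2, z^2 + 2z + 2.
None of them divide f (all give nonzero remainder).
Degree-3 irreducible divisors: test the 8 monic irreducibles of degree 3 over GF(3).
None of them divide f (all give nonzero remainder).
No irreducible factor of degree ≤ 3 exists, so f is irreducible over GF(3).

Yes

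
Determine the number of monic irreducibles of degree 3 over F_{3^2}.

x^(9^3) − x is the product of all monic irreducibles of degree dividing 3; Möbius inversion gives N = (1/3) Σ μ(3/d)·9^d.
Divisors of 3: 1, 3; μ(3/d) for each: -1, 1.
Σ = − 9^1 + 9^3 = 720.
N = 720/3 = 240.

240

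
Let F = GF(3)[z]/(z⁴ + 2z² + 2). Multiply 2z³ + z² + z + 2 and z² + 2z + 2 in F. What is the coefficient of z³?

0

Multiply in GF(3)[z]: (2z³ + z² + z + 2)·(z² + 2z + 2) = 2z⁵ + 2z⁴ + z³ + 1.
Reduce using z⁴ ≡ z² + 1 (mod z⁴ + 2z² + 2).
Reduced: 2z² + 2z.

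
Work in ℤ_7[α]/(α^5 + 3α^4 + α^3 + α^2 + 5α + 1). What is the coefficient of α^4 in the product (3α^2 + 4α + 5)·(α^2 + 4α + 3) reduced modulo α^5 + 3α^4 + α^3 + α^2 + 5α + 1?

3

Multiply in ℤ_7[α]: (3α^2 + 4α + 5)·(α^2 + 4α + 3) = 3α^4 + 2α^3 + 2α^2 + 4α + 1.
Reduced: 3α^4 + 2α^3 + 2α^2 + 4α + 1.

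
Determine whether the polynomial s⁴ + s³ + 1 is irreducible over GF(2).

Yes

Write f(s) = s⁴ + s³ + 1.
Check for roots in GF(2): f(0) = 1; f(1) = 1.
No roots, so no linear factors.
Monic irreducibles of degree 2 over GF(2): s² + s + 1.
None of them divide f (all give nonzero remainder).
No irreducible factor of degree ≤ 2 exists, so f is irreducible over GF(2).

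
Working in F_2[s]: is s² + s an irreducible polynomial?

No

Write m(s) = s² + s.
Check for roots in F_2: m(0) = 0 → root; m(1) = 0 → root.
m(0) = 0, so (s) divides m(s); m is reducible.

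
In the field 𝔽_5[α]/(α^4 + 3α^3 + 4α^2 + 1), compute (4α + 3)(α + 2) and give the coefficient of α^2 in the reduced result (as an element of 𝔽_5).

Multiply in 𝔽_5[α]: (4α + 3)·(α + 2) = 4α^2 + α + 1.
Reduced: 4α^2 + α + 1.

4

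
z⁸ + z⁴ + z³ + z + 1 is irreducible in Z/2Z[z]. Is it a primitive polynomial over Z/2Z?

Write f(z) = z⁸ + z⁴ + z³ + z + 1.
|GF(2^8)^×| = 2^8 − 1 = 255. Prime factorization: 255 = 3·5·17.
f is primitive ⇔ z has order 255 in GF(2)[z]/(f), i.e. z^(255/q) ≠ 1 for each prime q | 255.
z^(85) mod f = z⁷ + z⁵ + z⁴ + z³ + z² + 1.
z^(51) mod f = 1
z^(15) mod f = z⁵ + z³ + z² + z + 1.
Since z^(51) = 1, the order of z divides 51 < 255; not primitive.

No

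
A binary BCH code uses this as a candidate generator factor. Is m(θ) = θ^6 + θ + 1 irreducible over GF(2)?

Check for roots in GF(2): m(0) = 1; m(1) = 1.
No roots, so no linear factors.
Monic irreducibles of degree 2 over GF(2): θ^2 + θ + 1.
None of them divide m (all give nonzero remainder).
Monic irreducibles of degree 3 over GF(2): θ^3 + θ + 1, θ^3 + θ^2 + 1.
None of them divide m (all give nonzero remainder).
No irreducible factor of degree ≤ 3 exists, so m is irreducible over GF(2).

Yes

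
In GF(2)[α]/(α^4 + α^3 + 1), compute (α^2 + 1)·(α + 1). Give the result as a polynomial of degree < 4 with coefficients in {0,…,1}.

Multiply in GF(2)[α]: (α^2 + 1)·(α + 1) = α^3 + α^2 + α + 1.
Reduced: α^3 + α^2 + α + 1.

α^3 + α^2 + α + 1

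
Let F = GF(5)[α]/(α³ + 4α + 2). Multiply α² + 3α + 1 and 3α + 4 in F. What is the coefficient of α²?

Multiply in GF(5)[α]: (α² + 3α + 1)·(3α + 4) = 3α³ + 3α² + 4.
Reduce using α³ ≡ α + 3 (mod α³ + 4α + 2).
Reduced: 3α² + 3α + 3.

3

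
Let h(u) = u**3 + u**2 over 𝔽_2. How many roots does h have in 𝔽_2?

2

Evaluate at each of the 2 elements of 𝔽_2:
h(0) = 0 → root; h(1) = 0 → root.
Roots: {0, 1}.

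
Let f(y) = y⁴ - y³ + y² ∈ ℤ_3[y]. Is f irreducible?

No

Check for roots in ℤ_3: f(0) = 0 → root; f(1) = 1; f(2) = 0 → root.
f(0) = 0, so (y) divides f(y); f is reducible.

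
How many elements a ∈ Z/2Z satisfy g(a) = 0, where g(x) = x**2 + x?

Evaluate at each of the 2 elements of Z/2Z:
g(0) = 0 → root; g(1) = 0 → root.
Roots: {0, 1}.

2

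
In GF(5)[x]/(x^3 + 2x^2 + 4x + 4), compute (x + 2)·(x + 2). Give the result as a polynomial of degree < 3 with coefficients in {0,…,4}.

x^2 + 4x + 4

Multiply in GF(5)[x]: (x + 2)·(x + 2) = x^2 + 4x + 4.
Reduced: x^2 + 4x + 4.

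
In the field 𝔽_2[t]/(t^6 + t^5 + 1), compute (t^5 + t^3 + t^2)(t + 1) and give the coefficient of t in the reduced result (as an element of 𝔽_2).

0

Multiply in 𝔽_2[t]: (t^5 + t^3 + t^2)·(t + 1) = t^6 + t^5 + t^4 + t^2.
Reduce using t^6 ≡ t^5 + 1 (mod t^6 + t^5 + 1).
Reduced: t^4 + t^2 + 1.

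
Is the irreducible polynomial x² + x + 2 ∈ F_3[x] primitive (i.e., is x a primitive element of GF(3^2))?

Write f(x) = x² + x + 2.
|GF(3^2)^×| = 3^2 − 1 = 8. Prime factorization: 8 = 2^3.
f is primitive ⇔ x has order 8 in GF(3)[x]/(f), i.e. x^(8/q) ≠ 1 for each prime q | 8.
x^(4) mod f = 2.
None equal 1, so x has full order 8; f is primitive.

Yes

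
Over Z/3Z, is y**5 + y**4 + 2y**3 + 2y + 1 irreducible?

No

Write g(y) = y**5 + y**4 + 2y**3 + 2y + 1.
Check for roots in Z/3Z: g(0) = 1; g(1) = 1; g(2) = 0 → root.
g(2) = 0, so (y − 2) divides g(y); g is reducible.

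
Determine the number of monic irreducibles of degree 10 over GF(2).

99

x^(2^10) − x is the product of all monic irreducibles of degree dividing 10; Möbius inversion gives N = (1/10) Σ μ(10/d)·2^d.
Divisors of 10: 1, 2, 5, 10; μ(10/d) for each: 1, -1, -1, 1.
Σ = 2^1 − 2^2 − 2^5 + 2^10 = 990.
N = 990/10 = 99.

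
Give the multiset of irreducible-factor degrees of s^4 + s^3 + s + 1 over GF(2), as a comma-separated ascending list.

Write h(s) = s^4 + s^3 + s + 1.
Roots in GF(2): h(0) = 1; h(1) = 0 → root.
Linear factors from roots: (s + 1).
Complete factorization: h(s) = (s + 1)^2·(s^2 + s + 1).
Factor degrees with multiplicity: 1 + 1 + 2 = 4.

1, 1, 2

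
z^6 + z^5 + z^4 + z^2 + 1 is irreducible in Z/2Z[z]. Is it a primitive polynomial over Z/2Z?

No

Write f(z) = z^6 + z^5 + z^4 + z^2 + 1.
|GF(2^6)^×| = 2^6 − 1 = 63. Prime factorization: 63 = 3^2·7.
f is primitive ⇔ z has order 63 in GF(2)[z]/(f), i.e. z^(63/q) ≠ 1 for each prime q | 63.
z^(21) mod f = 1
z^(9) mod f = z^3 + 1.
Since z^(21) = 1, the order of z divides 21 < 63; not primitive.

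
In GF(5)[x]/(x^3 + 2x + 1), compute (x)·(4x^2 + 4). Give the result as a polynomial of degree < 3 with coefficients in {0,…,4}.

x + 1

Multiply in GF(5)[x]: (x)·(4x^2 + 4) = 4x^3 + 4x.
Reduce using x^3 ≡ 3x + 4 (mod x^3 + 2x + 1).
Reduced: x + 1.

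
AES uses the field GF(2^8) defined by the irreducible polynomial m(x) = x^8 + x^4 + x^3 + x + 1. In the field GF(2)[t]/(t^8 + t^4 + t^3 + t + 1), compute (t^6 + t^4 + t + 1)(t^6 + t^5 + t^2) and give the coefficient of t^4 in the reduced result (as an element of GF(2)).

Multiply in GF(2)[t]: (t^6 + t^4 + t + 1)·(t^6 + t^5 + t^2) = t^12 + t^11 + t^10 + t^9 + t^8 + t^7 + t^6 + t^5 + t^3 + t^2.
Reduce using t^8 ≡ t^4 + t^3 + t + 1 (mod t^8 + t^4 + t^3 + t + 1).
Reduced: t^7 + t^6 + t^4 + t^3 + t^2 + t.

1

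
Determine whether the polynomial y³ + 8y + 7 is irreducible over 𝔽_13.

Yes

Write P(y) = y³ + 8y + 7.
Check each element of 𝔽_13 for a root: P(0)=7, P(1)=3, P(2)=5, P(3)=6, P(4)=12, P(5)=3, P(6)=11, P(7)=3, P(8)=11, P(9)=2, P(10)=8, P(11)=9, P(12)=11.
No roots. A degree-3 polynomial over a field with no linear factor is irreducible.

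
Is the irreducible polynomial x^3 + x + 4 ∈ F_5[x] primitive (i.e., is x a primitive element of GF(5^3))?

No

Write f(x) = x^3 + x + 4.
|GF(5^3)^×| = 5^3 − 1 = 124. Prime factorization: 124 = 2^2·31.
f is primitive ⇔ x has order 124 in GF(5)[x]/(f), i.e. x^(124/q) ≠ 1 for each prime q | 124.
x^(62) mod f = 1
x^(4) mod f = 4x^2 + x.
Since x^(62) = 1, the order of x divides 62 < 124; not primitive.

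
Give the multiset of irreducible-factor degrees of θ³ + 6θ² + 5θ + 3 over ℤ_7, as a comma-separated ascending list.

3

Write g(θ) = θ³ + 6θ² + 5θ + 3.
Complete factorization: g(θ) = (θ³ + 6θ² + 5θ + 3).
Factor degrees with multiplicity: 3 = 3.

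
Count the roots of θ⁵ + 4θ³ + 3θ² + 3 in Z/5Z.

0

Write g(θ) = θ⁵ + 4θ³ + 3θ² + 3.
Evaluate at each of the 5 elements of Z/5Z:
g(0) = 3; g(1) = 1; g(2) = 4; g(3) = 1; g(4) = 1.
No element is a root.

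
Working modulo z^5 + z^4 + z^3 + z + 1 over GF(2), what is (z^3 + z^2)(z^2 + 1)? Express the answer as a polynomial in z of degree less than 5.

Multiply in GF(2)[z]: (z^3 + z^2)·(z^2 + 1) = z^5 + z^4 + z^3 + z^2.
Reduce using z^5 ≡ z^4 + z^3 + z + 1 (mod z^5 + z^4 + z^3 + z + 1).
Reduced: z^2 + z + 1.

z^2 + z + 1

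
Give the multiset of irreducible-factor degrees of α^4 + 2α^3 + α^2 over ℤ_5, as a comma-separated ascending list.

Write h(α) = α^4 + 2α^3 + α^2.
Roots in ℤ_5: h(0) = 0 → root; h(1) = 4; h(2) = 1; h(3) = 4; h(4) = 0 → root.
Linear factors from roots: (α), (α + 1).
Complete factorization: h(α) = (α)^2·(α + 1)^2.
Factor degrees with multiplicity: 1 + 1 + 1 + 1 = 4.

1, 1, 1, 1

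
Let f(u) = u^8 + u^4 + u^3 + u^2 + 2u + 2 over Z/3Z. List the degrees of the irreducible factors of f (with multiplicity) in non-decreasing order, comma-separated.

8

Roots in Z/3Z: f(0) = 2; f(1) = 2; f(2) = 2.
Complete factorization: f(u) = (u^8 + u^4 + u^3 + u^2 + 2u + 2).
Factor degrees with multiplicity: 8 = 8.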